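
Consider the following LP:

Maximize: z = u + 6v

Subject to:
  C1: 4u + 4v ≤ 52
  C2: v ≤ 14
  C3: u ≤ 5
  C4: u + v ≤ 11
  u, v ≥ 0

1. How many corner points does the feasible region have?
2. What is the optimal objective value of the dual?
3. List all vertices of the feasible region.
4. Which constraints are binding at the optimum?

1. 4
2. 66 (by strong duality, equal to the primal optimum)
3. (0, 0), (5, 0), (5, 6), (0, 11)
4. C4, u ≥ 0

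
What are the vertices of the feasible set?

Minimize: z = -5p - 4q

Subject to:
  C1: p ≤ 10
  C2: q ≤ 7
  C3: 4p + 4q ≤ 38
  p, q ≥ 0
Each vertex is the intersection of two constraint boundaries that also satisfies all remaining constraints:
  p = 0 and q = 0 → (0, 0)
  4p + 4q = 38 and q = 0 → (9.5, 0)
  q = 7 and 4p + 4q = 38 → (2.5, 7)
  q = 7 and p = 0 → (0, 7)

Vertices: (0, 0), (9.5, 0), (2.5, 7), (0, 7)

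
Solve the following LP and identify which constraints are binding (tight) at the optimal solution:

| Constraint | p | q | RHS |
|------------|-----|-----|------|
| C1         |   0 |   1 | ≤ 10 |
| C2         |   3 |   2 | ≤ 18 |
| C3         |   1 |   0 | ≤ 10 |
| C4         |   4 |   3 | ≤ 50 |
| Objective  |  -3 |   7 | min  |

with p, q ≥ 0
Optimal: p = 6, q = 0
Binding: C2, q ≥ 0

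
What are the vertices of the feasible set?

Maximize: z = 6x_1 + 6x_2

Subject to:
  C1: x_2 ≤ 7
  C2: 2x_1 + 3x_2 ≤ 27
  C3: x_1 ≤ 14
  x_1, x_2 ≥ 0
Each vertex is the intersection of two constraint boundaries that also satisfies all remaining constraints:
  x_1 = 0 and x_2 = 0 → (0, 0)
  2x_1 + 3x_2 = 27 and x_2 = 0 → (13.5, 0)
  x_2 = 7 and 2x_1 + 3x_2 = 27 → (3, 7)
  x_2 = 7 and x_1 = 0 → (0, 7)

Vertices: (0, 0), (13.5, 0), (3, 7), (0, 7)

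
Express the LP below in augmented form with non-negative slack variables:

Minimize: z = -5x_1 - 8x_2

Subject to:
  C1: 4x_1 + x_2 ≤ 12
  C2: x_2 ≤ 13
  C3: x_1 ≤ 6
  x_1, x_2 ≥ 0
min z = -5x_1 - 8x_2

s.t.
  4x_1 + x_2 + s1 = 12
  x_2 + s2 = 13
  x_1 + s3 = 6
  x_1, x_2, s1, s2, s3 ≥ 0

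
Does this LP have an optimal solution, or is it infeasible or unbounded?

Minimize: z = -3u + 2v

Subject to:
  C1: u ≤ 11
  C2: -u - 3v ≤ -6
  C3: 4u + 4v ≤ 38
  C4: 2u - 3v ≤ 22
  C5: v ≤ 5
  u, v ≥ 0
The point (9.5, 0) satisfies every constraint, so the LP is feasible; the constraints give u ≤ 11 and v ≤ 5, which with u, v ≥ 0 keep the feasible region inside a bounded box. A feasible, bounded LP attains a finite optimum at a vertex.

Evaluating z = -3u + 2v at each vertex:
  (0, 2): z = 4
  (6, 0): z = -18
  (9.5, 0): z = -28.5
  (4.5, 5): z = -3.5
  (0, 5): z = 10

Bounded optimum: z* = -28.5 at (9.5, 0).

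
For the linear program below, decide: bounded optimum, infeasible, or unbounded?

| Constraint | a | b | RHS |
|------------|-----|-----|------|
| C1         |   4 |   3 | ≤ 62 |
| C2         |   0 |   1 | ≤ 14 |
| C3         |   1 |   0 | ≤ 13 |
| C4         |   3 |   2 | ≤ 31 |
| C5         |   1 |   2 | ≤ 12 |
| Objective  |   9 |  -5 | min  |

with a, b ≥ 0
The point (0, 6) satisfies every constraint, so the LP is feasible; the constraints give a ≤ 13 and b ≤ 14, which with a, b ≥ 0 keep the feasible region inside a bounded box. A feasible, bounded LP attains a finite optimum at a vertex.

Feasible with finite optimum z* = -30 at (0, 6).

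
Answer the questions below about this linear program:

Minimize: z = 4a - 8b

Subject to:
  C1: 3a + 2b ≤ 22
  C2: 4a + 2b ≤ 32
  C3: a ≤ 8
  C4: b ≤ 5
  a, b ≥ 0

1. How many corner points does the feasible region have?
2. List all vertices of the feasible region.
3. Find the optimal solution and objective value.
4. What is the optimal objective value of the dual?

1. 4
2. (0, 0), (7.333, 0), (4, 5), (0, 5)
3. a = 0, b = 5, z = -40
4. -40 (by strong duality, equal to the primal optimum)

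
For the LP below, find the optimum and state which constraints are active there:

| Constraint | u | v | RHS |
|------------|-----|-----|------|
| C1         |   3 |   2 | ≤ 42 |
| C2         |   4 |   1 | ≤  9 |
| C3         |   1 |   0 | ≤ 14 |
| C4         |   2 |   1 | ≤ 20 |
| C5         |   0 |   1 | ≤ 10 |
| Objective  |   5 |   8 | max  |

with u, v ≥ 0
Optimal: u = 0, v = 9
Slack at optimum:
  C1: slack = 24
  C2: slack = 0 (binding)
  C3: slack = 14
  C4: slack = 11
  C5: slack = 1
  u ≥ 0: u = 0 (binding)
  v ≥ 0: v = 9
Binding constraints: C2, u ≥ 0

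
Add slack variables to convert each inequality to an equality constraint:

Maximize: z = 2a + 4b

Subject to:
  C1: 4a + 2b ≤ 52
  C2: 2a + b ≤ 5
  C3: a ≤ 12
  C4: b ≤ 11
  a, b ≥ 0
max z = 2a + 4b

s.t.
  4a + 2b + s1 = 52
  2a + b + s2 = 5
  a + s3 = 12
  b + s4 = 11
  a, b, s1, s2, s3, s4 ≥ 0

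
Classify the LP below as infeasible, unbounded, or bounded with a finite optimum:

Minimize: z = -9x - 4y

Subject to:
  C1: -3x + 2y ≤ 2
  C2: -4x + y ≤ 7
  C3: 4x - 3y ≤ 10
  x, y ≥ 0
Feasible point: (0, 0) satisfies every constraint, so the LP is feasible.
Direction d = (2, 3): for each constraint row a, a·d ≤ 0 —
  (-3)(2) + (2)(3) = 0 ≤ 0
  (-4)(2) + (1)(3) = -5 ≤ 0
  (4)(2) + (-3)(3) = -1 ≤ 0
and d ≥ 0, so (0, 0) + t·d stays feasible for every t ≥ 0. Along this ray z = -9x - 4y changes by -30 per unit t, so z → −∞.

Unbounded — the objective can decrease without bound over the feasible region.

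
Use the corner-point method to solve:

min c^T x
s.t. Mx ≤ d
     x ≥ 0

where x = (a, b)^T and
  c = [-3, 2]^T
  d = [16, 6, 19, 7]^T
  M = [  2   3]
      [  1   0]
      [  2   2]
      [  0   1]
a = 6, b = 0, z = -18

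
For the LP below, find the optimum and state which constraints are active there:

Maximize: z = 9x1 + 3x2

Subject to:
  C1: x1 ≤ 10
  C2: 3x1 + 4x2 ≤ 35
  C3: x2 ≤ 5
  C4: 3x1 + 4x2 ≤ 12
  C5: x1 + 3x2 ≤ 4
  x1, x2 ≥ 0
Optimal: x1 = 4, x2 = 0
Slack at optimum:
  C1: slack = 6
  C2: slack = 23
  C3: slack = 5
  C4: slack = 0 (binding)
  C5: slack = 0 (binding)
  x1 ≥ 0: x1 = 4
  x2 ≥ 0: x2 = 0 (binding)
Binding constraints: C4, C5, x2 ≥ 0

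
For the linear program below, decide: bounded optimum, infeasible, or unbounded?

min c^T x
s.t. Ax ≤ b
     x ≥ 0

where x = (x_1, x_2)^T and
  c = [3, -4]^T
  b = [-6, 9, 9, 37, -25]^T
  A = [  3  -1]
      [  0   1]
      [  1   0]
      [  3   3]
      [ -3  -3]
The point (0, 9) satisfies every constraint, so the LP is feasible; the constraints give x_1 ≤ 9 and x_2 ≤ 9, which with x_1, x_2 ≥ 0 keep the feasible region inside a bounded box. A feasible, bounded LP attains a finite optimum at a vertex.

The LP has an optimal solution: (0, 9) with z = -36.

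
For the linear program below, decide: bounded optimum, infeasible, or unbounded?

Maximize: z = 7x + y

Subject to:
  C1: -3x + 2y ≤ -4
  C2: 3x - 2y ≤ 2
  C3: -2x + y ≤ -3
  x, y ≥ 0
C2 requires 3x - 2y ≤ 2, while C1 (-3x + 2y ≤ -4) is equivalent to 3x - 2y ≥ 4. Together they would need 4 ≤ 3x - 2y ≤ 2, which is impossible since 4 > 2. No point satisfies all constraints.

The feasible region is empty; the LP is infeasible.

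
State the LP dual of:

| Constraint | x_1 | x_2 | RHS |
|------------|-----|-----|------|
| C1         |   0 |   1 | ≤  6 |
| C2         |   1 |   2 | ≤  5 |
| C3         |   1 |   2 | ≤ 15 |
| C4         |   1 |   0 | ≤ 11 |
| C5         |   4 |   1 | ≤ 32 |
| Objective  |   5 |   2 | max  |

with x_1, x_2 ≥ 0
Minimize: z = 6y1 + 5y2 + 15y3 + 11y4 + 32y5

Subject to:
  C1: -y2 - y3 - y4 - 4y5 ≤ -5
  C2: -y1 - 2y2 - 2y3 - y5 ≤ -2
  y1, y2, y3, y4, y5 ≥ 0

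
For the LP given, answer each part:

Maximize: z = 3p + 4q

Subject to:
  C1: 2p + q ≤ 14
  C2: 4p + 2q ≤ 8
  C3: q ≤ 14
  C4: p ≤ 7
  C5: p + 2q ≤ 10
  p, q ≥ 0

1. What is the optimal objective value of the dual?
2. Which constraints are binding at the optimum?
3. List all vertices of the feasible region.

1. 16 (by strong duality, equal to the primal optimum)
2. C2, p ≥ 0
3. (0, 0), (2, 0), (0, 4)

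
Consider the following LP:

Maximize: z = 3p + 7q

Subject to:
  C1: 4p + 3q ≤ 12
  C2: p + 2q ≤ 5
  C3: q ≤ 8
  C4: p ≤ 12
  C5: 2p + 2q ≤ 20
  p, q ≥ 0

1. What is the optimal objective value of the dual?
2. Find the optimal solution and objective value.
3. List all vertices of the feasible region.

1. 17.5 (by strong duality, equal to the primal optimum)
2. p = 0, q = 2.5, z = 17.5
3. (0, 0), (3, 0), (1.8, 1.6), (0, 2.5)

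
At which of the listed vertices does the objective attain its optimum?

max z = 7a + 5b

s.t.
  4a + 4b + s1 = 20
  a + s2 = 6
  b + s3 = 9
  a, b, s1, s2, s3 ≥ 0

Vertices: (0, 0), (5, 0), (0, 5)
Evaluating z = 7a + 5b at each vertex:
  (0, 0): z = 0
  (5, 0): z = 35
  (0, 5): z = 25

The largest value is z = 35, attained at (5, 0).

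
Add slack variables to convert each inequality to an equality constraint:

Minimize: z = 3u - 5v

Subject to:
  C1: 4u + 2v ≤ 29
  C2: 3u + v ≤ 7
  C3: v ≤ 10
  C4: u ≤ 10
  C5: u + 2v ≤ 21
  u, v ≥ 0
min z = 3u - 5v

s.t.
  4u + 2v + s1 = 29
  3u + v + s2 = 7
  v + s3 = 10
  u + s4 = 10
  u + 2v + s5 = 21
  u, v, s1, s2, s3, s4, s5 ≥ 0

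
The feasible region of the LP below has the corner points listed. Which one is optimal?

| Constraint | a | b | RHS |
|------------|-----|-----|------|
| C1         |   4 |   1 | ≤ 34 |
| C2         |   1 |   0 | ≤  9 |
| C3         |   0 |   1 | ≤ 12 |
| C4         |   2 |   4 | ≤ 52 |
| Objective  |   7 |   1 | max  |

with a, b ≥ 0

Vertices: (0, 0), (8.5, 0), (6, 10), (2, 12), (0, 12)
Evaluating z = 7a + b at each vertex:
  (0, 0): z = 0
  (8.5, 0): z = 59.5
  (6, 10): z = 52
  (2, 12): z = 26
  (0, 12): z = 12

The largest value is z = 59.5, attained at (8.5, 0).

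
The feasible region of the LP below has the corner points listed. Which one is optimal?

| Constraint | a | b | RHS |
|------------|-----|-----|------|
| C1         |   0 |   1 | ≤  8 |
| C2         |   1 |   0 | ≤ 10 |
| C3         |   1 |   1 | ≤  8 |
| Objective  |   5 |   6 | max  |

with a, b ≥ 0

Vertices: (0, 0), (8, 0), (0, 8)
Evaluating z = 5a + 6b at each vertex:
  (0, 0): z = 0
  (8, 0): z = 40
  (0, 8): z = 48

The largest value is z = 48, attained at (0, 8).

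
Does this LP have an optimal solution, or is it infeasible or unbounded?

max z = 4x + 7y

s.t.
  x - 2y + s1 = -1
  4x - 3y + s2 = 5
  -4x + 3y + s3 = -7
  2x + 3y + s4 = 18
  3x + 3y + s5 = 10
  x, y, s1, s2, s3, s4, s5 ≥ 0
The row 4x - 3y + s2 = 5 with s2 ≥ 0 requires 4x - 3y ≤ 5, while the row -4x + 3y + s3 = -7 with s3 ≥ 0 is equivalent to 4x - 3y ≥ 7. Together they would need 7 ≤ 4x - 3y ≤ 5, which is impossible since 7 > 5. No point satisfies all constraints.

Infeasible — the constraint set is empty.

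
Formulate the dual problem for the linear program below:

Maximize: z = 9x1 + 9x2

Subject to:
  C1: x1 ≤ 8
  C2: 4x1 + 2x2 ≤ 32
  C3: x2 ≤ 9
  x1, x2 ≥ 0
Minimize: z = 8y1 + 32y2 + 9y3

Subject to:
  C1: -y1 - 4y2 ≤ -9
  C2: -2y2 - y3 ≤ -9
  y1, y2, y3 ≥ 0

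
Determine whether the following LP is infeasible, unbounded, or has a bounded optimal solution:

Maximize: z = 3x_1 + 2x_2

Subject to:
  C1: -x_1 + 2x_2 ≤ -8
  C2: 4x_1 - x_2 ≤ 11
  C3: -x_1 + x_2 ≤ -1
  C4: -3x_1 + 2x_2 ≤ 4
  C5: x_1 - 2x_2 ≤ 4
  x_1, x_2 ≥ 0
C5 requires x_1 - 2x_2 ≤ 4, while C1 (-x_1 + 2x_2 ≤ -8) is equivalent to x_1 - 2x_2 ≥ 8. Together they would need 8 ≤ x_1 - 2x_2 ≤ 4, which is impossible since 8 > 4. No point satisfies all constraints.

The feasible region is empty; the LP is infeasible.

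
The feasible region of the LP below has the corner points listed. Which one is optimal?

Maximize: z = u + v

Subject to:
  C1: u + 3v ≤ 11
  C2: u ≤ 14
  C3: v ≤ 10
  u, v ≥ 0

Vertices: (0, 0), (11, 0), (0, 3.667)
Evaluating z = u + v at each vertex:
  (0, 0): z = 0
  (11, 0): z = 11
  (0, 3.667): z = 3.667

The largest value is z = 11, attained at (11, 0).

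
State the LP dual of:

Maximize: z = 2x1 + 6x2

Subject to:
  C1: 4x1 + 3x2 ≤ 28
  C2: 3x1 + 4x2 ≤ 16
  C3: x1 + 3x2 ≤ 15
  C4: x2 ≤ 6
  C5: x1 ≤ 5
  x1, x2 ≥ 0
Minimize: z = 28y1 + 16y2 + 15y3 + 6y4 + 5y5

Subject to:
  C1: -4y1 - 3y2 - y3 - y5 ≤ -2
  C2: -3y1 - 4y2 - 3y3 - y4 ≤ -6
  y1, y2, y3, y4, y5 ≥ 0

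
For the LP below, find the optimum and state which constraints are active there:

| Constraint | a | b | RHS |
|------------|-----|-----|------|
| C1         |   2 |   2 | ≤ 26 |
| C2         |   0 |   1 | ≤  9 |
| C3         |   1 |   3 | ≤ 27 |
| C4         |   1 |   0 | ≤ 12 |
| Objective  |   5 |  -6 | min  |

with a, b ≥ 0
Optimal: a = 0, b = 9
Slack at optimum:
  C1: slack = 8
  C2: slack = 0 (binding)
  C3: slack = 0 (binding)
  C4: slack = 12
  a ≥ 0: a = 0 (binding)
  b ≥ 0: b = 9
Binding constraints: C2, C3, a ≥ 0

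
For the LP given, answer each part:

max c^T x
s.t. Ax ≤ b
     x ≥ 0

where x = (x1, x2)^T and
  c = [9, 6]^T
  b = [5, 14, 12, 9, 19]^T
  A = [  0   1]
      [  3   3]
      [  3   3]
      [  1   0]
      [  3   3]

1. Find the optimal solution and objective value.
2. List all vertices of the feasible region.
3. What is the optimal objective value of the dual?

1. x1 = 4, x2 = 0, z = 36
2. (0, 0), (4, 0), (0, 4)
3. 36 (by strong duality, equal to the primal optimum)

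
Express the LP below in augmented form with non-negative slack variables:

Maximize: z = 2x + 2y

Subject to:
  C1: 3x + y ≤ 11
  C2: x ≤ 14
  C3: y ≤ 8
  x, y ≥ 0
max z = 2x + 2y

s.t.
  3x + y + s1 = 11
  x + s2 = 14
  y + s3 = 8
  x, y, s1, s2, s3 ≥ 0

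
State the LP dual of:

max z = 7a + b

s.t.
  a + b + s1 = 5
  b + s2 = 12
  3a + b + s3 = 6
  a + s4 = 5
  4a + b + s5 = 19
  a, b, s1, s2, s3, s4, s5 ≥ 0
Minimize: z = 5y1 + 12y2 + 6y3 + 5y4 + 19y5

Subject to:
  C1: -y1 - 3y3 - y4 - 4y5 ≤ -7
  C2: -y1 - y2 - y3 - y5 ≤ -1
  y1, y2, y3, y4, y5 ≥ 0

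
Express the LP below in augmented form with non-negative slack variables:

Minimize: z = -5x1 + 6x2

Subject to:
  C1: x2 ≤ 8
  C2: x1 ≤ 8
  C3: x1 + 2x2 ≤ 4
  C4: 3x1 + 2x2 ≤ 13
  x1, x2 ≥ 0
min z = -5x1 + 6x2

s.t.
  x2 + s1 = 8
  x1 + s2 = 8
  x1 + 2x2 + s3 = 4
  3x1 + 2x2 + s4 = 13
  x1, x2, s1, s2, s3, s4 ≥ 0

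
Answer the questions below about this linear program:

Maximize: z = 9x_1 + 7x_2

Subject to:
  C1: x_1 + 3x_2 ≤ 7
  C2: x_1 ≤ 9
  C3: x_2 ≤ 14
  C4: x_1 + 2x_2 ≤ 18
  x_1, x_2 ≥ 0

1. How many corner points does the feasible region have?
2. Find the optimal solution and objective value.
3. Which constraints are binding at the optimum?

1. 3
2. x_1 = 7, x_2 = 0, z = 63
3. C1, x_2 ≥ 0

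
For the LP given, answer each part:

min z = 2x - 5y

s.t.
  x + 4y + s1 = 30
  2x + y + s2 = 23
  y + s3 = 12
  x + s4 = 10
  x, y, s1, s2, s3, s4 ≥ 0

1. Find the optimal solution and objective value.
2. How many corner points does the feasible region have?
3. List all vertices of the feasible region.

1. x = 0, y = 7.5, z = -37.5
2. 5
3. (0, 0), (10, 0), (10, 3), (8.857, 5.286), (0, 7.5)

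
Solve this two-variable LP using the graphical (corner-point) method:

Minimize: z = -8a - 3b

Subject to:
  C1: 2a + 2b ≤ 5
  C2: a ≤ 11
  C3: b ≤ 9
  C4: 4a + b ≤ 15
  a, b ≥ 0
Each vertex is the intersection of two constraint boundaries that also satisfies all remaining constraints:
  a = 0 and b = 0 → (0, 0)
  2a + 2b = 5 and b = 0 → (2.5, 0)
  2a + 2b = 5 and a = 0 → (0, 2.5)

Evaluating z = -8a - 3b at each vertex:
  (0, 0): z = 0
  (2.5, 0): z = -20
  (0, 2.5): z = -7.5

The minimum is at (2.5, 0) with z = -20.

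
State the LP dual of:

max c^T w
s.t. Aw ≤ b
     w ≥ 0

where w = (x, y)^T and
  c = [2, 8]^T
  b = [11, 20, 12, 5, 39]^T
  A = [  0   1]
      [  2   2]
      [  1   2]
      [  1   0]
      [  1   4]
Minimize: z = 11y1 + 20y2 + 12y3 + 5y4 + 39y5

Subject to:
  C1: -2y2 - y3 - y4 - y5 ≤ -2
  C2: -y1 - 2y2 - 2y3 - 4y5 ≤ -8
  y1, y2, y3, y4, y5 ≥ 0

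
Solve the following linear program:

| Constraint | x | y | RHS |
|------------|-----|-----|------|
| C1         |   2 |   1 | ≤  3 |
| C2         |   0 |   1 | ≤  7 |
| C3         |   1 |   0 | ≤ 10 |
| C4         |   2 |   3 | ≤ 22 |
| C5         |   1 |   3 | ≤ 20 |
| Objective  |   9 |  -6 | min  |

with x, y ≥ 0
Each vertex is the intersection of two constraint boundaries that also satisfies all remaining constraints:
  x = 0 and y = 0 → (0, 0)
  2x + y = 3 and y = 0 → (1.5, 0)
  2x + y = 3 and x = 0 → (0, 3)

Evaluating z = 9x - 6y at each vertex:
  (0, 0): z = 0
  (1.5, 0): z = 13.5
  (0, 3): z = -18

The minimum is at (0, 3) with z = -18.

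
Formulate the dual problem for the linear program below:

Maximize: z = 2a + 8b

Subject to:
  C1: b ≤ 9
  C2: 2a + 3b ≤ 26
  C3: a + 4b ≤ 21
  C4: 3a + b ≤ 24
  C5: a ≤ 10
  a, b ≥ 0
Minimize: z = 9y1 + 26y2 + 21y3 + 24y4 + 10y5

Subject to:
  C1: -2y2 - y3 - 3y4 - y5 ≤ -2
  C2: -y1 - 3y2 - 4y3 - y4 ≤ -8
  y1, y2, y3, y4, y5 ≥ 0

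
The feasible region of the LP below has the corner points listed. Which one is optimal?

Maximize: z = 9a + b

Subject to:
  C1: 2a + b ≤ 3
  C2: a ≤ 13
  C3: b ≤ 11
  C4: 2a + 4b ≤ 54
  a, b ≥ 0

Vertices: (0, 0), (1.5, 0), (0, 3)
(1.5, 0) with z = 13.5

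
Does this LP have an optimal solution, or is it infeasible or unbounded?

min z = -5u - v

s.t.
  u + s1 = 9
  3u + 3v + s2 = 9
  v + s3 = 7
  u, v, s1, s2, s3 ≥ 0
The point (3, 0) satisfies every constraint, so the LP is feasible; the constraints give u ≤ 9 and v ≤ 7, which with u, v ≥ 0 keep the feasible region inside a bounded box. A feasible, bounded LP attains a finite optimum at a vertex.

Bounded optimum: z* = -15 at (3, 0).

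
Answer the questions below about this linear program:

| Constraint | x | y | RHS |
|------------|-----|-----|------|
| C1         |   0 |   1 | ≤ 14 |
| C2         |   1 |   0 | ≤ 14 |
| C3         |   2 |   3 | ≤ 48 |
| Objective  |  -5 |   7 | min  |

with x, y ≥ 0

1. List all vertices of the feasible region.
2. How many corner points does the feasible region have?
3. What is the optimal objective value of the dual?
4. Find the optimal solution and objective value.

1. (0, 0), (14, 0), (14, 6.667), (3, 14), (0, 14)
2. 5
3. -70 (by strong duality, equal to the primal optimum)
4. x = 14, y = 0, z = -70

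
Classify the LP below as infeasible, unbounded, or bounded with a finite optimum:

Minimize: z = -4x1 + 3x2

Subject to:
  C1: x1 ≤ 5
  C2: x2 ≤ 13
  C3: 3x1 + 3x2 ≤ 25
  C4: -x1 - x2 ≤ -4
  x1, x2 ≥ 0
The point (5, 0) satisfies every constraint, so the LP is feasible; the constraints give x1 ≤ 5 and x2 ≤ 13, which with x1, x2 ≥ 0 keep the feasible region inside a bounded box. A feasible, bounded LP attains a finite optimum at a vertex.

Evaluating z = -4x1 + 3x2 at each vertex:
  (4, 0): z = -16
  (5, 0): z = -20
  (5, 3.333): z = -10
  (0, 8.333): z = 25
  (0, 4): z = 12

The LP has an optimal solution: (5, 0) with z = -20.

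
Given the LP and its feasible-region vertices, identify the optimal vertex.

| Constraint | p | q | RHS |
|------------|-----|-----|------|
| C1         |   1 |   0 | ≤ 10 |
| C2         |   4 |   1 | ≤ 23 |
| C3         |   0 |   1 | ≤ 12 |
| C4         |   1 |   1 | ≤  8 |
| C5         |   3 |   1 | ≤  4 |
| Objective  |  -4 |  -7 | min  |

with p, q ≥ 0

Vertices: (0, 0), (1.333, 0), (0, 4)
Evaluating z = -4p - 7q at each vertex:
  (0, 0): z = 0
  (1.333, 0): z = -5.333
  (0, 4): z = -28

The smallest value is z = -28, attained at (0, 4).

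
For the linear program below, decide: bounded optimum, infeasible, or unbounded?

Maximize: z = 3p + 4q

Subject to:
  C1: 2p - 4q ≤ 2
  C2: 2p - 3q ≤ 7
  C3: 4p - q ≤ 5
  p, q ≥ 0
Feasible point: (0, 0) satisfies every constraint, so the LP is feasible.
Direction d = (0, 1): for each constraint row a, a·d ≤ 0 —
  (2)(0) + (-4)(1) = -4 ≤ 0
  (2)(0) + (-3)(1) = -3 ≤ 0
  (4)(0) + (-1)(1) = -1 ≤ 0
and d ≥ 0, so (0, 0) + t·d stays feasible for every t ≥ 0. Along this ray z = 3p + 4q changes by 4 per unit t, so z → +∞.

Unbounded: there is a feasible ray along which z → +∞.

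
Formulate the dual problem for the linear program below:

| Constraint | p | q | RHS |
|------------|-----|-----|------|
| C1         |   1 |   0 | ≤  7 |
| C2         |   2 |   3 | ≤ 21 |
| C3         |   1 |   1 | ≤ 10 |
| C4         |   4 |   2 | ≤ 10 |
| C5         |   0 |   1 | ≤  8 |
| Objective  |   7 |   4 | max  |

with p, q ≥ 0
Minimize: z = 7y1 + 21y2 + 10y3 + 10y4 + 8y5

Subject to:
  C1: -y1 - 2y2 - y3 - 4y4 ≤ -7
  C2: -3y2 - y3 - 2y4 - y5 ≤ -4
  y1, y2, y3, y4, y5 ≥ 0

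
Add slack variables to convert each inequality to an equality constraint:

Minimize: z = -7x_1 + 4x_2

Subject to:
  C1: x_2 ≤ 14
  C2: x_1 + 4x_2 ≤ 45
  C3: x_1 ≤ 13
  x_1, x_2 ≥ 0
min z = -7x_1 + 4x_2

s.t.
  x_2 + s1 = 14
  x_1 + 4x_2 + s2 = 45
  x_1 + s3 = 13
  x_1, x_2, s1, s2, s3 ≥ 0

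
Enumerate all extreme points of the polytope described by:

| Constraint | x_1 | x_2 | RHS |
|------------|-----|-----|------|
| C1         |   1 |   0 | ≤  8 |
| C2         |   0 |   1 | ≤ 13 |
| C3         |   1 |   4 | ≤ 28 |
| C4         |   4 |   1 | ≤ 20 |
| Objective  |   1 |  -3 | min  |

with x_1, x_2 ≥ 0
Each vertex is the intersection of two constraint boundaries that also satisfies all remaining constraints:
  x_1 = 0 and x_2 = 0 → (0, 0)
  4x_1 + x_2 = 20 and x_2 = 0 → (5, 0)
  x_1 + 4x_2 = 28 and 4x_1 + x_2 = 20 → (3.467, 6.133)
  x_1 + 4x_2 = 28 and x_1 = 0 → (0, 7)

Vertices: (0, 0), (5, 0), (3.467, 6.133), (0, 7)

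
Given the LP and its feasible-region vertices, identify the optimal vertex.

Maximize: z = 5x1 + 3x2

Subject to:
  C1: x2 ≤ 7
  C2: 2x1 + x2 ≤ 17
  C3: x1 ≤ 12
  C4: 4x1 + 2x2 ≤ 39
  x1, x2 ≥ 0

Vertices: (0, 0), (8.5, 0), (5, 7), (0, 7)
(5, 7) with z = 46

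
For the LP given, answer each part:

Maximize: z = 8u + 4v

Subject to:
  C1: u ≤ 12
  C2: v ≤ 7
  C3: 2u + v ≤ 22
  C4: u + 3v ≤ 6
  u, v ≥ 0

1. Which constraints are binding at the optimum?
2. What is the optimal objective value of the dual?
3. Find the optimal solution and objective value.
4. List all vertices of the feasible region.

1. C4, v ≥ 0
2. 48 (by strong duality, equal to the primal optimum)
3. u = 6, v = 0, z = 48
4. (0, 0), (6, 0), (0, 2)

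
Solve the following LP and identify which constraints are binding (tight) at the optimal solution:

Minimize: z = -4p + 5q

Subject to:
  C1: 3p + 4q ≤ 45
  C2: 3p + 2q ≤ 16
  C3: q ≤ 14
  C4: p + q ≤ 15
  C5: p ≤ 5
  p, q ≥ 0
Optimal: p = 5, q = 0
Slack at optimum:
  C1: slack = 30
  C2: slack = 1
  C3: slack = 14
  C4: slack = 10
  C5: slack = 0 (binding)
  p ≥ 0: p = 5
  q ≥ 0: q = 0 (binding)
Binding constraints: C5, q ≥ 0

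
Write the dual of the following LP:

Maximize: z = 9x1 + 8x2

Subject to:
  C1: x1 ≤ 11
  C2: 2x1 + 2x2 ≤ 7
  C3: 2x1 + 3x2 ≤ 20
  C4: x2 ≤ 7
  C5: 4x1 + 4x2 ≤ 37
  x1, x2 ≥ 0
Minimize: z = 11y1 + 7y2 + 20y3 + 7y4 + 37y5

Subject to:
  C1: -y1 - 2y2 - 2y3 - 4y5 ≤ -9
  C2: -2y2 - 3y3 - y4 - 4y5 ≤ -8
  y1, y2, y3, y4, y5 ≥ 0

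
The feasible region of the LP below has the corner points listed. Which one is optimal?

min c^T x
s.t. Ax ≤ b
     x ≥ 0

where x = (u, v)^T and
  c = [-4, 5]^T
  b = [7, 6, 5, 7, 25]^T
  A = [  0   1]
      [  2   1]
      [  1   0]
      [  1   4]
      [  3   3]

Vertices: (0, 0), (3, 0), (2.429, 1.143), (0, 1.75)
Evaluating z = -4u + 5v at each vertex:
  (0, 0): z = 0
  (3, 0): z = -12
  (2.429, 1.143): z = -4
  (0, 1.75): z = 8.75

The smallest value is z = -12, attained at (3, 0).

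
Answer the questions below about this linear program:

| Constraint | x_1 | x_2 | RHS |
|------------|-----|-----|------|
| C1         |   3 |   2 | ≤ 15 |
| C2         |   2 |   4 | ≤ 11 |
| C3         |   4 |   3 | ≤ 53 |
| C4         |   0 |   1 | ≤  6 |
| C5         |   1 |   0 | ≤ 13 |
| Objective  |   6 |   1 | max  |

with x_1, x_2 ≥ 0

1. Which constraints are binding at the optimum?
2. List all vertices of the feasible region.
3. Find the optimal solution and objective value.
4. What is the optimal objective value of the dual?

1. C1, x_2 ≥ 0
2. (0, 0), (5, 0), (4.75, 0.375), (0, 2.75)
3. x_1 = 5, x_2 = 0, z = 30
4. 30 (by strong duality, equal to the primal optimum)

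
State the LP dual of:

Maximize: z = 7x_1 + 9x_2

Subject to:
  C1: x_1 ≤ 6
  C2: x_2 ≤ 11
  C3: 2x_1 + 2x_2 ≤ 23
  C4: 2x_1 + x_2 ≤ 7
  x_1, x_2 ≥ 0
Minimize: z = 6y1 + 11y2 + 23y3 + 7y4

Subject to:
  C1: -y1 - 2y3 - 2y4 ≤ -7
  C2: -y2 - 2y3 - y4 ≤ -9
  y1, y2, y3, y4 ≥ 0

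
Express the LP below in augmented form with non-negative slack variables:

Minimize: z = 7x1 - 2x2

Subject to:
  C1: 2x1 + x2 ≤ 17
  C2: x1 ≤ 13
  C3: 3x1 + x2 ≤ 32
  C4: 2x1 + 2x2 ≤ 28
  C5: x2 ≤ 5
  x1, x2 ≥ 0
min z = 7x1 - 2x2

s.t.
  2x1 + x2 + s1 = 17
  x1 + s2 = 13
  3x1 + x2 + s3 = 32
  2x1 + 2x2 + s4 = 28
  x2 + s5 = 5
  x1, x2, s1, s2, s3, s4, s5 ≥ 0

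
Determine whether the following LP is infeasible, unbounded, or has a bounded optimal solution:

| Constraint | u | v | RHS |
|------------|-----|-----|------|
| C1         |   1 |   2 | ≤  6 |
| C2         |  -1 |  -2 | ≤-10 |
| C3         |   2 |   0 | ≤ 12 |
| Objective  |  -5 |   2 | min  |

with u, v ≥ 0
C1 requires u + 2v ≤ 6, while C2 (-u - 2v ≤ -10) is equivalent to u + 2v ≥ 10. Together they would need 10 ≤ u + 2v ≤ 6, which is impossible since 10 > 6. No point satisfies all constraints.

Infeasible: no point satisfies all constraints simultaneously.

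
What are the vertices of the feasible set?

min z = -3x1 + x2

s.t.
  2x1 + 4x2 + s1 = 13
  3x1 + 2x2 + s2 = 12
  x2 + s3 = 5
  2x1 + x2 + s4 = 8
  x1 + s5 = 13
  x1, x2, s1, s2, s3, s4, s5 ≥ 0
Each vertex is the intersection of two constraint boundaries that also satisfies all remaining constraints:
  x1 = 0 and x2 = 0 → (0, 0)
  3x1 + 2x2 = 12 and 2x1 + x2 = 8 → (4, 0)
  2x1 + 4x2 = 13 and 3x1 + 2x2 = 12 → (2.75, 1.875)
  2x1 + 4x2 = 13 and x1 = 0 → (0, 3.25)

Vertices: (0, 0), (4, 0), (2.75, 1.875), (0, 3.25)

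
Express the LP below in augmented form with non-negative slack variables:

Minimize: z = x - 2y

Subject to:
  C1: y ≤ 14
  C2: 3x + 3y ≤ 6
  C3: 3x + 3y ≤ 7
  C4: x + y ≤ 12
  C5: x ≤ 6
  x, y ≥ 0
min z = x - 2y

s.t.
  y + s1 = 14
  3x + 3y + s2 = 6
  3x + 3y + s3 = 7
  x + y + s4 = 12
  x + s5 = 6
  x, y, s1, s2, s3, s4, s5 ≥ 0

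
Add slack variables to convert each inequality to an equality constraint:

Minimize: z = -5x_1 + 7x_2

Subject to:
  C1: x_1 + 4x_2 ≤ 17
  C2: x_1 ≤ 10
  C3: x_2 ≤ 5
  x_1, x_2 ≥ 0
min z = -5x_1 + 7x_2

s.t.
  x_1 + 4x_2 + s1 = 17
  x_1 + s2 = 10
  x_2 + s3 = 5
  x_1, x_2, s1, s2, s3 ≥ 0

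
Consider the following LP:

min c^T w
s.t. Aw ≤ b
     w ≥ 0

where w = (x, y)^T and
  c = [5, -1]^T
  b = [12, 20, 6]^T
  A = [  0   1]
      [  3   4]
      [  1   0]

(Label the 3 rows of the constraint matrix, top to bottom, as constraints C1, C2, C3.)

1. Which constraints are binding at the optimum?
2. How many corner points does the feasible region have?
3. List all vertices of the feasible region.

1. C2, x ≥ 0
2. 4
3. (0, 0), (6, 0), (6, 0.5), (0, 5)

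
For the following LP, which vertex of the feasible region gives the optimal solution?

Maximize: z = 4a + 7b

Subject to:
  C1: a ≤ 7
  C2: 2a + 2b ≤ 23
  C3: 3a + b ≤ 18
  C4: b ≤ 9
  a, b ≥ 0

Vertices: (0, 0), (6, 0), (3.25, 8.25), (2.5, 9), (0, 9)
(2.5, 9) with z = 73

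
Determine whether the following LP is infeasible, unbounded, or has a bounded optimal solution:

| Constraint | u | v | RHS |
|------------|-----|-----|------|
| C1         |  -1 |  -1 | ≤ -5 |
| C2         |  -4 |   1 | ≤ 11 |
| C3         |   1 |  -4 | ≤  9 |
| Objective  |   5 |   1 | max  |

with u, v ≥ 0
Feasible point: (0, 5) satisfies every constraint, so the LP is feasible.
Direction d = (1, 1): for each constraint row a, a·d ≤ 0 —
  (-1)(1) + (-1)(1) = -2 ≤ 0
  (-4)(1) + (1)(1) = -3 ≤ 0
  (1)(1) + (-4)(1) = -3 ≤ 0
and d ≥ 0, so (0, 5) + t·d stays feasible for every t ≥ 0. Along this ray z = 5u + v changes by 6 per unit t, so z → +∞.

The LP is unbounded; z can be made arbitrarily large.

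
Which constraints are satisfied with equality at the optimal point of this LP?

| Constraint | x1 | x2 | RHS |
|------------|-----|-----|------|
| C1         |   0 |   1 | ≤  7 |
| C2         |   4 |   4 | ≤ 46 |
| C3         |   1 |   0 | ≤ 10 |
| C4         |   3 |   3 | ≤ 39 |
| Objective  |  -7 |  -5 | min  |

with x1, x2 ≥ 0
Optimal: x1 = 10, x2 = 1.5
Slack at optimum:
  C1: slack = 5.5
  C2: slack = 0 (binding)
  C3: slack = 0 (binding)
  C4: slack = 4.5
  x1 ≥ 0: x1 = 10
  x2 ≥ 0: x2 = 1.5
Binding constraints: C2, C3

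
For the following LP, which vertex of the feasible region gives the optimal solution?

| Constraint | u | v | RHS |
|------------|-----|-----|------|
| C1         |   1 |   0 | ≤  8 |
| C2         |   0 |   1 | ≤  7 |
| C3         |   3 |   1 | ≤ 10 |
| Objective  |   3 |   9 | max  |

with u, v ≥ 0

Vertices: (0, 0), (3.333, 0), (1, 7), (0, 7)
Evaluating z = 3u + 9v at each vertex:
  (0, 0): z = 0
  (3.333, 0): z = 10
  (1, 7): z = 66
  (0, 7): z = 63

The largest value is z = 66, attained at (1, 7).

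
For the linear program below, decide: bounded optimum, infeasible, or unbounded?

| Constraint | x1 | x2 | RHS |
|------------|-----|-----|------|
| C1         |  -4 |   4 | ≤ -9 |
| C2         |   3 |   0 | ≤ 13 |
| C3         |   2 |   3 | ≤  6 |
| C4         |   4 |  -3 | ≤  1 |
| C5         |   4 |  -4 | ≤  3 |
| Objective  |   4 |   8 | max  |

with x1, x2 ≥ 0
C5 requires 4x1 - 4x2 ≤ 3, while C1 (-4x1 + 4x2 ≤ -9) is equivalent to 4x1 - 4x2 ≥ 9. Together they would need 9 ≤ 4x1 - 4x2 ≤ 3, which is impossible since 9 > 3. No point satisfies all constraints.

Infeasible: no point satisfies all constraints simultaneously.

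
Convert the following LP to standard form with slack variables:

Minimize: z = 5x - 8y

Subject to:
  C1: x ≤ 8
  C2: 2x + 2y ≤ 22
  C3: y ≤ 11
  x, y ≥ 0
min z = 5x - 8y

s.t.
  x + s1 = 8
  2x + 2y + s2 = 22
  y + s3 = 11
  x, y, s1, s2, s3 ≥ 0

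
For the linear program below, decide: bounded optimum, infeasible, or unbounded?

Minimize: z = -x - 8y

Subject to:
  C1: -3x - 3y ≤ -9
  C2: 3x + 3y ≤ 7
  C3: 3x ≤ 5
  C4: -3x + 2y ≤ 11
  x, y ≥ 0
C2 requires 3x + 3y ≤ 7, while C1 (-3x - 3y ≤ -9) is equivalent to 3x + 3y ≥ 9. Together they would need 9 ≤ 3x + 3y ≤ 7, which is impossible since 9 > 7. No point satisfies all constraints.

Infeasible — the constraint set is empty.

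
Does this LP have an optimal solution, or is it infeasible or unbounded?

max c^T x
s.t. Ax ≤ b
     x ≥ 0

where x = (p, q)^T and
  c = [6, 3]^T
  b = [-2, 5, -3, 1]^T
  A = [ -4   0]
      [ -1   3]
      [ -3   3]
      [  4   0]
One constraint requires 4p ≤ 1, while the constraint -4p ≤ -2 is equivalent to 4p ≥ 2. Together they would need 2 ≤ 4p ≤ 1, which is impossible since 2 > 1. No point satisfies all constraints.

Infeasible — the constraint set is empty.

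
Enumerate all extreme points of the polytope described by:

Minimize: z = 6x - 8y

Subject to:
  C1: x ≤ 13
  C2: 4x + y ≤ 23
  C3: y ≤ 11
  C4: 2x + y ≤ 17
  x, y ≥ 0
Each vertex is the intersection of two constraint boundaries that also satisfies all remaining constraints:
  x = 0 and y = 0 → (0, 0)
  4x + y = 23 and y = 0 → (5.75, 0)
  4x + y = 23 and y = 11 → (3, 11)
  y = 11 and x = 0 → (0, 11)

Vertices: (0, 0), (5.75, 0), (3, 11), (0, 11)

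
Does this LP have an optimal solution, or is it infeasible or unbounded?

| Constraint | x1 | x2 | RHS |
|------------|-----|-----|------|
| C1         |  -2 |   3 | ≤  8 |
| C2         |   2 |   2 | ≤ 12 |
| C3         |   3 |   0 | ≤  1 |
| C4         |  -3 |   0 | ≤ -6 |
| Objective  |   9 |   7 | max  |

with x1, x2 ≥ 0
C3 requires 3x1 ≤ 1, while C4 (-3x1 ≤ -6) is equivalent to 3x1 ≥ 6. Together they would need 6 ≤ 3x1 ≤ 1, which is impossible since 6 > 1. No point satisfies all constraints.

The feasible region is empty; the LP is infeasible.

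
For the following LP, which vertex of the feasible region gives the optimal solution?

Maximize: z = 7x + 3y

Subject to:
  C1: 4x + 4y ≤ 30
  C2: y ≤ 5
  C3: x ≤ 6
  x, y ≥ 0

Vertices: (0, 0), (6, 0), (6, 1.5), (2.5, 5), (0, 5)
Evaluating z = 7x + 3y at each vertex:
  (0, 0): z = 0
  (6, 0): z = 42
  (6, 1.5): z = 46.5
  (2.5, 5): z = 32.5
  (0, 5): z = 15

The largest value is z = 46.5, attained at (6, 1.5).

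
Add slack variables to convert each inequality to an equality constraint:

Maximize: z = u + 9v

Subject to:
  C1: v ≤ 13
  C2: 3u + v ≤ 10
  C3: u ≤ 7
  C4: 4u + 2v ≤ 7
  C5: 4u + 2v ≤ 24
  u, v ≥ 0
max z = u + 9v

s.t.
  v + s1 = 13
  3u + v + s2 = 10
  u + s3 = 7
  4u + 2v + s4 = 7
  4u + 2v + s5 = 24
  u, v, s1, s2, s3, s4, s5 ≥ 0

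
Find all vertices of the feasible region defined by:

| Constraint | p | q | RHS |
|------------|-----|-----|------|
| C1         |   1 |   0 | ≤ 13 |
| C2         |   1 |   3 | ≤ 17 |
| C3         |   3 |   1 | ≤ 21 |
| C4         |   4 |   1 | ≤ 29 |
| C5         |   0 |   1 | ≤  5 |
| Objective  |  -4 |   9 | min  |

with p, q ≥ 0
Each vertex is the intersection of two constraint boundaries that also satisfies all remaining constraints:
  p = 0 and q = 0 → (0, 0)
  3p + q = 21 and q = 0 → (7, 0)
  p + 3q = 17 and 3p + q = 21 → (5.75, 3.75)
  p + 3q = 17 and q = 5 → (2, 5)
  q = 5 and p = 0 → (0, 5)

Vertices: (0, 0), (7, 0), (5.75, 3.75), (2, 5), (0, 5)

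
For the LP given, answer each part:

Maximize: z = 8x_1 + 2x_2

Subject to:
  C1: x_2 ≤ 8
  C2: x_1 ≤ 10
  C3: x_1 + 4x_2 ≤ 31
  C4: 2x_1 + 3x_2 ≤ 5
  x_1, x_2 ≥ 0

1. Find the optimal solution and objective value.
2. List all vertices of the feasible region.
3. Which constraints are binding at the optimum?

1. x_1 = 2.5, x_2 = 0, z = 20
2. (0, 0), (2.5, 0), (0, 1.667)
3. C4, x_2 ≥ 0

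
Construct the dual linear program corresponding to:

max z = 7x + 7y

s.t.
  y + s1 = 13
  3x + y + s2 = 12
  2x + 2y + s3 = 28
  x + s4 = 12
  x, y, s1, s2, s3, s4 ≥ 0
Minimize: z = 13y1 + 12y2 + 28y3 + 12y4

Subject to:
  C1: -3y2 - 2y3 - y4 ≤ -7
  C2: -y1 - y2 - 2y3 ≤ -7
  y1, y2, y3, y4 ≥ 0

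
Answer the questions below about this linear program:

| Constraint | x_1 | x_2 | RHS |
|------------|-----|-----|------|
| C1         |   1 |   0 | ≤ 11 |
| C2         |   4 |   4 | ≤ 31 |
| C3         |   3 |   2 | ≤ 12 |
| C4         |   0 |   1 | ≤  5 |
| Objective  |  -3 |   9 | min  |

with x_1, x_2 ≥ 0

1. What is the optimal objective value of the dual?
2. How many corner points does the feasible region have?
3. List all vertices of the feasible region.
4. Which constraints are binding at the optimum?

1. -12 (by strong duality, equal to the primal optimum)
2. 4
3. (0, 0), (4, 0), (0.6667, 5), (0, 5)
4. C3, x_2 ≥ 0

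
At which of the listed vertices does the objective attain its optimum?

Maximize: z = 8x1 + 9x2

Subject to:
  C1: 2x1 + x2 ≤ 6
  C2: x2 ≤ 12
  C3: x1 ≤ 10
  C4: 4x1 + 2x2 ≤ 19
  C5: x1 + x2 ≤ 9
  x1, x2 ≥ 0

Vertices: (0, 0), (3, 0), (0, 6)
(0, 6) with z = 54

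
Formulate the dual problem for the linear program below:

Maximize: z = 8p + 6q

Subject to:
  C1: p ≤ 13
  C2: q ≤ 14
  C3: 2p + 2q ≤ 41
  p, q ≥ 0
Minimize: z = 13y1 + 14y2 + 41y3

Subject to:
  C1: -y1 - 2y3 ≤ -8
  C2: -y2 - 2y3 ≤ -6
  y1, y2, y3 ≥ 0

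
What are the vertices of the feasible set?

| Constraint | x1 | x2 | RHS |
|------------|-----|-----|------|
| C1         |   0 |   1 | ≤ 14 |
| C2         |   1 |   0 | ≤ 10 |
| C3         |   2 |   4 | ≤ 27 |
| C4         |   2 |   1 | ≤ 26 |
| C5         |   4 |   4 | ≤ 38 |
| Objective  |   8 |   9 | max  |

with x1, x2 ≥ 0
Each vertex is the intersection of two constraint boundaries that also satisfies all remaining constraints:
  x1 = 0 and x2 = 0 → (0, 0)
  4x1 + 4x2 = 38 and x2 = 0 → (9.5, 0)
  2x1 + 4x2 = 27 and 4x1 + 4x2 = 38 → (5.5, 4)
  2x1 + 4x2 = 27 and x1 = 0 → (0, 6.75)

Vertices: (0, 0), (9.5, 0), (5.5, 4), (0, 6.75)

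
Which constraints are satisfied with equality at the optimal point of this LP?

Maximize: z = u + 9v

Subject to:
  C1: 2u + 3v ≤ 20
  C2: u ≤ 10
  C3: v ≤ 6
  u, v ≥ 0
Optimal: u = 1, v = 6
Binding: C1, C3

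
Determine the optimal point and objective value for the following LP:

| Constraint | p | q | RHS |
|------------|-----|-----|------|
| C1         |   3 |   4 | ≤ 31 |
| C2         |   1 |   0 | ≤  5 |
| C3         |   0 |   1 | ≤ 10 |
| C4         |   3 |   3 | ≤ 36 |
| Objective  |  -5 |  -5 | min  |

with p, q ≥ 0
Each vertex is the intersection of two constraint boundaries that also satisfies all remaining constraints:
  p = 0 and q = 0 → (0, 0)
  p = 5 and q = 0 → (5, 0)
  3p + 4q = 31 and p = 5 → (5, 4)
  3p + 4q = 31 and p = 0 → (0, 7.75)

Evaluating z = -5p - 5q at each vertex:
  (0, 0): z = 0
  (5, 0): z = -25
  (5, 4): z = -45
  (0, 7.75): z = -38.75

The minimum is at (5, 4) with z = -45.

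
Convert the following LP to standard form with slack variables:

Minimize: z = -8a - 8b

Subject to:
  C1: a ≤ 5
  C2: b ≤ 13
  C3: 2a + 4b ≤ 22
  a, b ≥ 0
min z = -8a - 8b

s.t.
  a + s1 = 5
  b + s2 = 13
  2a + 4b + s3 = 22
  a, b, s1, s2, s3 ≥ 0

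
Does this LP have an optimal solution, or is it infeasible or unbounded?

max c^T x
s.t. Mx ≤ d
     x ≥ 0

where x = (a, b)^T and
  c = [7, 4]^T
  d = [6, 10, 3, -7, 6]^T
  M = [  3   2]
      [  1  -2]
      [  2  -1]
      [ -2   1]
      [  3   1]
One constraint requires 2a - b ≤ 3, while the constraint -2a + b ≤ -7 is equivalent to 2a - b ≥ 7. Together they would need 7 ≤ 2a - b ≤ 3, which is impossible since 7 > 3. No point satisfies all constraints.

Infeasible: no point satisfies all constraints simultaneously.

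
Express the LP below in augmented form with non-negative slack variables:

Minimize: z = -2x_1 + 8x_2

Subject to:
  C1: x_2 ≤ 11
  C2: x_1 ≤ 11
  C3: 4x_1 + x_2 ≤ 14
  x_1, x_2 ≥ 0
min z = -2x_1 + 8x_2

s.t.
  x_2 + s1 = 11
  x_1 + s2 = 11
  4x_1 + x_2 + s3 = 14
  x_1, x_2, s1, s2, s3 ≥ 0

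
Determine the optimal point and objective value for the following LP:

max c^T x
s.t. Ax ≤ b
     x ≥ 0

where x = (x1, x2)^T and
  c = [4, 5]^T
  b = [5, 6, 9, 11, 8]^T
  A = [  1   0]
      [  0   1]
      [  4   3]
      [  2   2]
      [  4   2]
x1 = 0, x2 = 3, z = 15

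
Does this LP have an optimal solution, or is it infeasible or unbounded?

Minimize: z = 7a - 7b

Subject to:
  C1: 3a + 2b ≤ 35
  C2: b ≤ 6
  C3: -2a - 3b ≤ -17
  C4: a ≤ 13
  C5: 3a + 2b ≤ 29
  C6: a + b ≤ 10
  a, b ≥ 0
The point (0, 6) satisfies every constraint, so the LP is feasible; the constraints give a ≤ 13 and b ≤ 6, which with a, b ≥ 0 keep the feasible region inside a bounded box. A feasible, bounded LP attains a finite optimum at a vertex.

Evaluating z = 7a - 7b at each vertex:
  (8.5, 0): z = 59.5
  (9.667, 0): z = 67.67
  (9, 1): z = 56
  (4, 6): z = -14
  (0, 6): z = -42
  (0, 5.667): z = -39.67

The LP has an optimal solution: (0, 6) with z = -42.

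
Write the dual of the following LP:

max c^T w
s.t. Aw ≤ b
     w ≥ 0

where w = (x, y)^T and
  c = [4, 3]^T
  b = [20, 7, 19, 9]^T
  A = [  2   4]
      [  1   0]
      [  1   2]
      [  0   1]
Minimize: z = 20y1 + 7y2 + 19y3 + 9y4

Subject to:
  C1: -2y1 - y2 - y3 ≤ -4
  C2: -4y1 - 2y3 - y4 ≤ -3
  y1, y2, y3, y4 ≥ 0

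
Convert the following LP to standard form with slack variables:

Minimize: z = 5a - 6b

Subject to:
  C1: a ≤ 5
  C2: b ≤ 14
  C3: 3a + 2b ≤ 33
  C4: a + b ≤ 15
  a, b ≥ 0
min z = 5a - 6b

s.t.
  a + s1 = 5
  b + s2 = 14
  3a + 2b + s3 = 33
  a + b + s4 = 15
  a, b, s1, s2, s3, s4 ≥ 0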